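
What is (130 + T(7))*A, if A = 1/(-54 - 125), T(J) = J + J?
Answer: -144/179 ≈ -0.80447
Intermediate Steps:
T(J) = 2*J
A = -1/179 (A = 1/(-179) = -1/179 ≈ -0.0055866)
(130 + T(7))*A = (130 + 2*7)*(-1/179) = (130 + 14)*(-1/179) = 144*(-1/179) = -144/179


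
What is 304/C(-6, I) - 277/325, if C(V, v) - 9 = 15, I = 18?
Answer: 11519/975 ≈ 11.814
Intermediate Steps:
C(V, v) = 24 (C(V, v) = 9 + 15 = 24)
304/C(-6, I) - 277/325 = 304/24 - 277/325 = 304*(1/24) - 277*1/325 = 38/3 - 277/325 = 11519/975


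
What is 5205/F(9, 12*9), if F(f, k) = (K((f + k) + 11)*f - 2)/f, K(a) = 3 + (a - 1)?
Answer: 46845/1168 ≈ 40.107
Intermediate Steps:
K(a) = 2 + a (K(a) = 3 + (-1 + a) = 2 + a)
F(f, k) = (-2 + f*(13 + f + k))/f (F(f, k) = ((2 + ((f + k) + 11))*f - 2)/f = ((2 + (11 + f + k))*f - 2)/f = ((13 + f + k)*f - 2)/f = (f*(13 + f + k) - 2)/f = (-2 + f*(13 + f + k))/f)
5205/F(9, 12*9) = 5205/(13 + 9 + 12*9 - 2/9) = 5205/(13 + 9 + 108 - 2*1/9) = 5205/(13 + 9 + 108 - 2/9) = 5205/(1168/9) = 5205*(9/1168) = 46845/1168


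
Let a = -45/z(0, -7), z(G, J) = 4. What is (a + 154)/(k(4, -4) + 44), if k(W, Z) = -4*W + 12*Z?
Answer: -571/80 ≈ -7.1375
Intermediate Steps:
a = -45/4 ≈ -11.250
(a + 154)/(k(4, -4) + 44) = (-45/4 + 154)/((-4*4 + 12*(-4)) + 44) = 571/(4*((-16 - 48) + 44)) = 571/(4*(-64 + 44)) = (571/4)/(-20) = (571/4)*(-1/20) = -571/80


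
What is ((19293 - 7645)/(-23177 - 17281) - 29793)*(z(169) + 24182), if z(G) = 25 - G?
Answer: -14487424263998/20229 ≈ -7.1617e+8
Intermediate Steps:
((19293 - 7645)/(-23177 - 17281) - 29793)*(z(169) + 24182) = ((19293 - 7645)/(-23177 - 17281) - 29793)*((25 - 1*169) + 24182) = (11648/(-40458) - 29793)*((25 - 169) + 24182) = (11648*(-1/40458) - 29793)*(-144 + 24182) = (-5824/20229 - 29793)*24038 = -602688421/20229*24038 = -14487424263998/20229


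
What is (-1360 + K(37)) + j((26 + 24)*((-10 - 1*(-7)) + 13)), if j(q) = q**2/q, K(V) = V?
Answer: -823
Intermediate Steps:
j(q) = q
(-1360 + K(37)) + j((26 + 24)*((-10 - 1*(-7)) + 13)) = (-1360 + 37) + (26 + 24)*((-10 - 1*(-7)) + 13) = -1323 + 50*((-10 + 7) + 13) = -1323 + 50*(-3 + 13) = -1323 + 50*10 = -1323 + 500 = -823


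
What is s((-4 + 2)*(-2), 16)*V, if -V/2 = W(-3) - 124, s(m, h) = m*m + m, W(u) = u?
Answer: 5080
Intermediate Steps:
s(m, h) = m + m**2 (s(m, h) = m**2 + m = m + m**2)
V = 254 (V = -2*(-3 - 124) = -2*(-127) = 254)
s((-4 + 2)*(-2), 16)*V = (((-4 + 2)*(-2))*(1 + (-4 + 2)*(-2)))*254 = ((-2*(-2))*(1 - 2*(-2)))*254 = (4*(1 + 4))*254 = (4*5)*254 = 20*254 = 5080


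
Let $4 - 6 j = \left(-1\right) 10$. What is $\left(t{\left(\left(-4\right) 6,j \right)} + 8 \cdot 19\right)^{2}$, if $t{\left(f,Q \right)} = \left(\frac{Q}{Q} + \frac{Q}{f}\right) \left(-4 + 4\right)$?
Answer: $23104$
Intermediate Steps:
$j = \frac{7}{3}$ ($j = \frac{2}{3} - \frac{\left(-1\right) 10}{6} = \frac{2}{3} - - \frac{5}{3} = \frac{2}{3} + \frac{5}{3} = \frac{7}{3} \approx 2.3333$)
$t{\left(f,Q \right)} = 0$ ($t{\left(f,Q \right)} = \left(1 + \frac{Q}{f}\right) 0 = 0$)
$\left(t{\left(\left(-4\right) 6,j \right)} + 8 \cdot 19\right)^{2} = \left(0 + 8 \cdot 19\right)^{2} = \left(0 + 152\right)^{2} = 152^{2} = 23104$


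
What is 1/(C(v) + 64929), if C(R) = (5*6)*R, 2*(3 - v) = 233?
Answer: 1/61524 ≈ 1.6254e-5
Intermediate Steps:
v = -227/2 (v = 3 - ½*233 = 3 - 233/2 = -227/2 ≈ -113.50)
C(R) = 30*R
1/(C(v) + 64929) = 1/(30*(-227/2) + 64929) = 1/(-3405 + 64929) = 1/61524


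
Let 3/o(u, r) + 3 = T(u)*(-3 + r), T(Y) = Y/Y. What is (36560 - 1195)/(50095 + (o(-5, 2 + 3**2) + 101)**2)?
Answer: 884125/1510439 ≈ 0.58534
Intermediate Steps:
T(Y) = 1
o(u, r) = 3/(-6 + r) (o(u, r) = 3/(-3 + 1*(-3 + r)) = 3/(-3 + (-3 + r)) = 3/(-6 + r))
(36560 - 1195)/(50095 + (o(-5, 2 + 3**2) + 101)**2) = (36560 - 1195)/(50095 + (3/(-6 + (2 + 3**2)) + 101)**2) = 35365/(50095 + (3/(-6 + (2 + 9)) + 101)**2) = 35365/(50095 + (3/(-6 + 11) + 101)**2) = 35365/(50095 + (3/5 + 101)**2) = 35365/(50095 + (508/5)**2) = 35365/(50095 + 258064/25) = 35365/(1510439/25) = 35365*(25/1510439) = 884125/1510439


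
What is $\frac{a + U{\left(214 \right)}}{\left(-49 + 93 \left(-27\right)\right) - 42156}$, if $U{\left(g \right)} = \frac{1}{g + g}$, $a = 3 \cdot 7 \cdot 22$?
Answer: $- \frac{197737}{19138448} \approx -0.010332$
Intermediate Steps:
$a = 462$ ($a = 21 \cdot 22 = 462$)
$U{\left(g \right)} = \frac{1}{2 g}$
$\frac{a + U{\left(214 \right)}}{\left(-49 + 93 \left(-27\right)\right) - 42156} = \frac{462 + \frac{1}{2 \cdot 214}}{\left(-49 + 93 \left(-27\right)\right) - 42156} = \frac{462 + \frac{1}{2} \cdot \frac{1}{214}}{\left(-49 - 2511\right) - 42156} = \frac{462 + \frac{1}{428}}{-2560 - 42156} = \frac{197737}{428 \left(-44716\right)} = \frac{197737}{428} \left(- \frac{1}{44716}\right) = - \frac{197737}{19138448}$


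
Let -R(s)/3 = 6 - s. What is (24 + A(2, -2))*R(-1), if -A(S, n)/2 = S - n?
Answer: -336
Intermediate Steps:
R(s) = -18 + 3*s (R(s) = -3*(6 - s) = -18 + 3*s)
A(S, n) = -2*S + 2*n (A(S, n) = -2*(S - n) = -2*S + 2*n)
(24 + A(2, -2))*R(-1) = (24 + (-2*2 + 2*(-2)))*(-18 + 3*(-1)) = (24 + (-4 - 4))*(-18 - 3) = (24 - 8)*(-21) = 16*(-21) = -336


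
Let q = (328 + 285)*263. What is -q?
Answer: -161219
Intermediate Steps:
q = 161219 (q = 613*263 = 161219)
-q = -1*161219 = -161219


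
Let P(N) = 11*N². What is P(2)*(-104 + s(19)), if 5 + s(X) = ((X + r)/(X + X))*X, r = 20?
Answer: -3938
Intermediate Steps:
s(X) = 5 + X/2 (s(X) = -5 + ((X + 20)/(X + X))*X = -5 + ((20 + X)/((2*X)))*X = -5 + ((20 + X)*(1/(2*X)))*X = -5 + ((20 + X)/(2*X))*X = -5 + (10 + X/2) = 5 + X/2)
P(2)*(-104 + s(19)) = (11*2²)*(-104 + (5 + (½)*19)) = (11*4)*(-104 + (5 + 19/2)) = 44*(-104 + 29/2) = 44*(-179/2) = -3938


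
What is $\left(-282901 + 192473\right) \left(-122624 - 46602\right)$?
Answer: $15302768728$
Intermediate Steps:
$\left(-282901 + 192473\right) \left(-122624 - 46602\right) = \left(-90428\right) \left(-169226\right) = 15302768728$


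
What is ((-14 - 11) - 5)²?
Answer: 900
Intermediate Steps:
((-14 - 11) - 5)² = (-25 - 5)² = (-30)² = 900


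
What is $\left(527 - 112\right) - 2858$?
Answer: $-2443$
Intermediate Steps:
$\left(527 - 112\right) - 2858 = 415 - 2858 = -2443$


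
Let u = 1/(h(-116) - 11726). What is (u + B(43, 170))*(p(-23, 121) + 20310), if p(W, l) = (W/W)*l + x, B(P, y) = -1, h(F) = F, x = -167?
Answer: -119993276/5921 ≈ -20266.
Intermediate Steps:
u = -1/11842 (u = 1/(-116 - 11726) = 1/(-11842) = -1/11842 ≈ -8.4445e-5)
p(W, l) = -167 + l (p(W, l) = (W/W)*l - 167 = 1*l - 167 = l - 167 = -167 + l)
(u + B(43, 170))*(p(-23, 121) + 20310) = (-1/11842 - 1)*((-167 + 121) + 20310) = -11843*(-46 + 20310)/11842 = -11843/11842*20264 = -119993276/5921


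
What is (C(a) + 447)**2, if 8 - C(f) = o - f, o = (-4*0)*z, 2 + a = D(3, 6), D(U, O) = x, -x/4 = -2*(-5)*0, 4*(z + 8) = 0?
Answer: 205209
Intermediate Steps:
z = -8 (z = -8 + (1/4)*0 = -8 + 0 = -8)
x = 0 (x = -4*(-2*(-5))*0 = -40*0 = -4*0 = 0)
D(U, O) = 0
a = -2 (a = -2 + 0 = -2)
o = 0 (o = -4*0*(-8) = 0*(-8) = 0)
C(f) = 8 + f (C(f) = 8 - (0 - f) = 8 - (-1)*f = 8 + f)
(C(a) + 447)**2 = ((8 - 2) + 447)**2 = (6 + 447)**2 = 453**2 = 205209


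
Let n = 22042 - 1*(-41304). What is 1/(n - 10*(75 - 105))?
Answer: 1/63646 ≈ 1.5712e-5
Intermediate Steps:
n = 63346 (n = 22042 + 41304 = 63346)
1/(n - 10*(75 - 105)) = 1/(63346 - 10*(75 - 105)) = 1/(63346 - 10*(-30)) = 1/(63346 + 300) = 1/63646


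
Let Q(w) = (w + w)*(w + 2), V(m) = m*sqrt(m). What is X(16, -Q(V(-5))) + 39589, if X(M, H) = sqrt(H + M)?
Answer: 39589 + sqrt(266 + 20*I*sqrt(5)) ≈ 39605.0 + 1.3662*I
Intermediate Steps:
V(m) = m**(3/2)
Q(w) = 2*w*(2 + w) (Q(w) = (2*w)*(2 + w) = 2*w*(2 + w))
X(16, -Q(V(-5))) + 39589 = sqrt(-2*(-5)**(3/2)*(2 + (-5)**(3/2)) + 16) + 39589 = sqrt(-2*(-5*I*sqrt(5))*(2 - 5*I*sqrt(5)) + 16) + 39589 = sqrt(-(-10)*I*sqrt(5)*(2 - 5*I*sqrt(5)) + 16) + 39589 = sqrt(10*I*sqrt(5)*(2 - 5*I*sqrt(5)) + 16) + 39589 = sqrt(16 + 10*I*sqrt(5)*(2 - 5*I*sqrt(5))) + 39589 = 39589 + sqrt(16 + 10*I*sqrt(5)*(2 - 5*I*sqrt(5)))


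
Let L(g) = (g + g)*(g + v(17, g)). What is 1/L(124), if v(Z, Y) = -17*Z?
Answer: -1/40920 ≈ -2.4438e-5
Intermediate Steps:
L(g) = 2*g*(-289 + g) (L(g) = (g + g)*(g - 17*17) = (2*g)*(g - 289) = (2*g)*(-289 + g) = 2*g*(-289 + g))
1/L(124) = 1/(2*124*(-289 + 124)) = 1/(2*124*(-165)) = 1/(-40920) = -1/40920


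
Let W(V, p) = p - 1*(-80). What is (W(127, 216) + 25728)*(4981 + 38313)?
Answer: 1126683056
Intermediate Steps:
W(V, p) = 80 + p (W(V, p) = p + 80 = 80 + p)
(W(127, 216) + 25728)*(4981 + 38313) = ((80 + 216) + 25728)*(4981 + 38313) = (296 + 25728)*43294 = 26024*43294 = 1126683056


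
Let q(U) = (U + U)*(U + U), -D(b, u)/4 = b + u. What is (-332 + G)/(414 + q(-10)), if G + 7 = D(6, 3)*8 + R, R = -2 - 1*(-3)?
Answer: -313/407 ≈ -0.76904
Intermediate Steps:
D(b, u) = -4*b - 4*u (D(b, u) = -4*(b + u) = -4*b - 4*u)
R = 1 (R = -2 + 3 = 1)
G = -294 (G = -7 + ((-4*6 - 4*3)*8 + 1) = -7 + ((-24 - 12)*8 + 1) = -7 + (-36*8 + 1) = -7 + (-288 + 1) = -7 - 287 = -294)
q(U) = 4*U² (q(U) = (2*U)*(2*U) = 4*U²)
(-332 + G)/(414 + q(-10)) = (-332 - 294)/(414 + 4*(-10)²) = -626/(414 + 4*100) = -626/(414 + 400) = -626/814 = -626*1/814 = -313/407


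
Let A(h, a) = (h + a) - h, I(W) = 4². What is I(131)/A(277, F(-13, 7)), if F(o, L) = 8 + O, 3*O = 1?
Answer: 48/25 ≈ 1.9200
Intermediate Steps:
O = ⅓ (O = (⅓)*1 = ⅓ ≈ 0.33333)
I(W) = 16
F(o, L) = 25/3 (F(o, L) = 8 + ⅓ = 25/3)
A(h, a) = a (A(h, a) = (a + h) - h = a)
I(131)/A(277, F(-13, 7)) = 16/(25/3) = 16*(3/25) = 48/25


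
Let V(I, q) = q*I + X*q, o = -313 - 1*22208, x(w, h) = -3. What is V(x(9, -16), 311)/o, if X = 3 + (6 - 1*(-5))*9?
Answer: -10263/7507 ≈ -1.3671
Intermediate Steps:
o = -22521 (o = -313 - 22208 = -22521)
X = 102 (X = 3 + (6 + 5)*9 = 3 + 11*9 = 3 + 99 = 102)
V(I, q) = 102*q + I*q (V(I, q) = q*I + 102*q = I*q + 102*q = 102*q + I*q)
V(x(9, -16), 311)/o = (311*(102 - 3))/(-22521) = (311*99)*(-1/22521) = 30789*(-1/22521) = -10263/7507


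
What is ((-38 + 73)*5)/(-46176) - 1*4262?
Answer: -196802287/46176 ≈ -4262.0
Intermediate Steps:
((-38 + 73)*5)/(-46176) - 1*4262 = (35*5)*(-1/46176) - 4262 = 175*(-1/46176) - 4262 = -175/46176 - 4262 = -196802287/46176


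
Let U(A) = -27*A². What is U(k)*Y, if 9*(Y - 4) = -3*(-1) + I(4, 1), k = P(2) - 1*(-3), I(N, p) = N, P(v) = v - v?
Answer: -1161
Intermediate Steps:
P(v) = 0
k = 3 (k = 0 - 1*(-3) = 0 + 3 = 3)
Y = 43/9 (Y = 4 + (-3*(-1) + 4)/9 = 4 + (3 + 4)/9 = 4 + (⅑)*7 = 4 + 7/9 = 43/9 ≈ 4.7778)
U(k)*Y = -27*3²*(43/9) = -27*9*(43/9) = -243*43/9 = -1161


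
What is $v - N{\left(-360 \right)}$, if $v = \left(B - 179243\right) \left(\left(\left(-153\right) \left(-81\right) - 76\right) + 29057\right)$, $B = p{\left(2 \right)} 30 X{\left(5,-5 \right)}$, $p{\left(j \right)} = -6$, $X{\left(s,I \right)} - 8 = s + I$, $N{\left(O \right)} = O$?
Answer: $-7475578082$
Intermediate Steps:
$X{\left(s,I \right)} = 8 + I + s$ ($X{\left(s,I \right)} = 8 + \left(s + I\right) = 8 + \left(I + s\right) = 8 + I + s$)
$B = -1440$ ($B = \left(-6\right) 30 \left(8 - 5 + 5\right) = \left(-180\right) 8 = -1440$)
$v = -7475578442$ ($v = \left(-1440 - 179243\right) \left(\left(\left(-153\right) \left(-81\right) - 76\right) + 29057\right) = - 180683 \left(\left(12393 - 76\right) + 29057\right) = - 180683 \left(12317 + 29057\right) = \left(-180683\right) 41374 = -7475578442$)
$v - N{\left(-360 \right)} = -7475578442 - -360 = -7475578442 + 360 = -7475578082$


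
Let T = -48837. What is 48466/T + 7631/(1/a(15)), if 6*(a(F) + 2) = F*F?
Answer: 26459838505/97674 ≈ 2.7090e+5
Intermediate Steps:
a(F) = -2 + F²/6 (a(F) = -2 + (F*F)/6 = -2 + F²/6)
48466/T + 7631/(1/a(15)) = 48466/(-48837) + 7631/(1/(-2 + (⅙)*15²)) = 48466*(-1/48837) + 7631/(1/(-2 + (⅙)*225)) = -48466/48837 + 7631/(1/(-2 + 75/2)) = -48466/48837 + 7631/(1/(71/2)) = -48466/48837 + 7631/(2/71) = -48466/48837 + 7631*(71/2) = -48466/48837 + 541801/2 = 26459838505/97674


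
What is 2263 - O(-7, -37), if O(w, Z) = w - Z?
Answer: 2233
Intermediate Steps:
2263 - O(-7, -37) = 2263 - (-7 - 1*(-37)) = 2263 - (-7 + 37) = 2263 - 1*30 = 2263 - 30 = 2233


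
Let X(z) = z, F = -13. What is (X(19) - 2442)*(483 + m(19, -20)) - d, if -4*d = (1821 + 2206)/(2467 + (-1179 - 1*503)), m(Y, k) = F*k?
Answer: -5652903433/3140 ≈ -1.8003e+6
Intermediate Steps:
m(Y, k) = -13*k
d = -4027/3140 (d = -(1821 + 2206)/(4*(2467 + (-1179 - 1*503))) = -4027/(4*(2467 + (-1179 - 503))) = -4027/(4*(2467 - 1682)) = -4027/(4*785) = -¼*4027/785 = -4027/3140 ≈ -1.2825)
(X(19) - 2442)*(483 + m(19, -20)) - d = (19 - 2442)*(483 - 13*(-20)) - 1*(-4027/3140) = -2423*(483 + 260) + 4027/3140 = -2423*743 + 4027/3140 = -1800289 + 4027/3140 = -5652903433/3140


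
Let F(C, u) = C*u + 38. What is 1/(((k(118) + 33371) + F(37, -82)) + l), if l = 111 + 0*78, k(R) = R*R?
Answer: 1/44410 ≈ 2.2517e-5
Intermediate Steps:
F(C, u) = 38 + C*u
k(R) = R²
l = 111 (l = 111 + 0 = 111)
1/(((k(118) + 33371) + F(37, -82)) + l) = 1/(((118² + 33371) + (38 + 37*(-82))) + 111) = 1/(((13924 + 33371) + (38 - 3034)) + 111) = 1/((47295 - 2996) + 111) = 1/(44299 + 111) = 1/44410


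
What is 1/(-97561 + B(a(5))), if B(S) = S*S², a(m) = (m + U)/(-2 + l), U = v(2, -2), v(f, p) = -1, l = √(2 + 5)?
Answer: -2630947/256365620971 - 1216*√7/256365620971 ≈ -1.0275e-5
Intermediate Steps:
l = √7 ≈ 2.6458
U = -1
a(m) = (-1 + m)/(-2 + √7) (a(m) = (m - 1)/(-2 + √7) = (-1 + m)/(-2 + √7))
B(S) = S³
1/(-97561 + B(a(5))) = 1/(-97561 + (-(-1 + 5)/(2 - √7))³) = 1/(-97561 + (-1*4/(2 - √7))³) = 1/(-97561 + (-4/(2 - √7))³) = 1/(-97561 - 64/(2 - √7)³)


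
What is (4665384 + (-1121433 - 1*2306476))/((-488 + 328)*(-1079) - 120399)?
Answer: 1237475/52241 ≈ 23.688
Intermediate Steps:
(4665384 + (-1121433 - 1*2306476))/((-488 + 328)*(-1079) - 120399) = (4665384 + (-1121433 - 2306476))/(-160*(-1079) - 120399) = (4665384 - 3427909)/(172640 - 120399) = 1237475/52241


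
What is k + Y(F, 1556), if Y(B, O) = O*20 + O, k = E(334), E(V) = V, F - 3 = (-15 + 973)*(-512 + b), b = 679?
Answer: 33010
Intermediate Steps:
F = 159989 (F = 3 + (-15 + 973)*(-512 + 679) = 3 + 958*167 = 3 + 159986 = 159989)
k = 334
Y(B, O) = 21*O (Y(B, O) = 20*O + O = 21*O)
k + Y(F, 1556) = 334 + 21*1556 = 334 + 32676 = 33010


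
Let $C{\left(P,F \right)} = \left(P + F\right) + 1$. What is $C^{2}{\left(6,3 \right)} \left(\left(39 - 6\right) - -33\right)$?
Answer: $6600$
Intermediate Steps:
$C{\left(P,F \right)} = 1 + F + P$ ($C{\left(P,F \right)} = \left(F + P\right) + 1 = 1 + F + P$)
$C^{2}{\left(6,3 \right)} \left(\left(39 - 6\right) - -33\right) = \left(1 + 3 + 6\right)^{2} \left(\left(39 - 6\right) - -33\right) = 10^{2} \left(\left(39 - 6\right) + 33\right) = 100 \left(33 + 33\right) = 100 \cdot 66 = 6600$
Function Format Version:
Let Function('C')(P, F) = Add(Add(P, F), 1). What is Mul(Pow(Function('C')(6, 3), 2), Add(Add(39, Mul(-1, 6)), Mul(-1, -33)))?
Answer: 6600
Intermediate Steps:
Function('C')(P, F) = Add(1, F, P) (Function('C')(P, F) = Add(Add(F, P), 1) = Add(1, F, P))
Mul(Pow(Function('C')(6, 3), 2), Add(Add(39, Mul(-1, 6)), Mul(-1, -33))) = Mul(Pow(Add(1, 3, 6), 2), Add(Add(39, Mul(-1, 6)), Mul(-1, -33))) = Mul(Pow(10, 2), Add(Add(39, -6), 33)) = Mul(100, Add(33, 33)) = Mul(100, 66) = 6600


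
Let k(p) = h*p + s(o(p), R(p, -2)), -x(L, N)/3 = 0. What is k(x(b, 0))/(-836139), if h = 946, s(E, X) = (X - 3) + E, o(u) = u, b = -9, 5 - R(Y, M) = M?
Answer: -4/836139 ≈ -4.7839e-6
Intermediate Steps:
R(Y, M) = 5 - M
s(E, X) = -3 + E + X (s(E, X) = (-3 + X) + E = -3 + E + X)
x(L, N) = 0 (x(L, N) = -3*0 = 0)
k(p) = 4 + 947*p (k(p) = 946*p + (-3 + p + (5 - 1*(-2))) = 946*p + (-3 + p + (5 + 2)) = 946*p + (-3 + p + 7) = 946*p + (4 + p) = 4 + 947*p)
k(x(b, 0))/(-836139) = (4 + 947*0)/(-836139) = (4 + 0)*(-1/836139) = 4*(-1/836139) = -4/836139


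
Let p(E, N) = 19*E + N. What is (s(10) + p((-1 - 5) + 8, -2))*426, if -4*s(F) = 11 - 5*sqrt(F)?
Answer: 28329/2 + 1065*sqrt(10)/2 ≈ 15848.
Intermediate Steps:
p(E, N) = N + 19*E
s(F) = -11/4 + 5*sqrt(F)/4 (s(F) = -(11 - 5*sqrt(F))/4 = -11/4 + 5*sqrt(F)/4)
(s(10) + p((-1 - 5) + 8, -2))*426 = ((-11/4 + 5*sqrt(10)/4) + (-2 + 19*((-1 - 5) + 8)))*426 = ((-11/4 + 5*sqrt(10)/4) + (-2 + 19*(-6 + 8)))*426 = ((-11/4 + 5*sqrt(10)/4) + (-2 + 19*2))*426 = ((-11/4 + 5*sqrt(10)/4) + (-2 + 38))*426 = ((-11/4 + 5*sqrt(10)/4) + 36)*426 = (133/4 + 5*sqrt(10)/4)*426 = 28329/2 + 1065*sqrt(10)/2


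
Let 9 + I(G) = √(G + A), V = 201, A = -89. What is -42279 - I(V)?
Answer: -42270 - 4*√7 ≈ -42281.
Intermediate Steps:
I(G) = -9 + √(-89 + G) (I(G) = -9 + √(G - 89) = -9 + √(-89 + G))
-42279 - I(V) = -42279 - (-9 + √(-89 + 201)) = -42279 - (-9 + √112) = -42279 - (-9 + 4*√7) = -42279 + (9 - 4*√7) = -42270 - 4*√7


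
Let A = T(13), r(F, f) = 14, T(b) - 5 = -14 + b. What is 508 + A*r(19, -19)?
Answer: 564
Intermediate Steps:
T(b) = -9 + b (T(b) = 5 + (-14 + b) = -9 + b)
A = 4 (A = -9 + 13 = 4)
508 + A*r(19, -19) = 508 + 4*14 = 508 + 56 = 564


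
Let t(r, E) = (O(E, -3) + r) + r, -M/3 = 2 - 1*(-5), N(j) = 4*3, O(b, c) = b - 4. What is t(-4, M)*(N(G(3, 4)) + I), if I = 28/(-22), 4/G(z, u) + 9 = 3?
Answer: -354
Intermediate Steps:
G(z, u) = -2/3 (G(z, u) = 4/(-9 + 3) = 4/(-6) = 4*(-1/6) = -2/3)
O(b, c) = -4 + b
N(j) = 12
I = -14/11 (I = 28*(-1/22) = -14/11 ≈ -1.2727)
M = -21 (M = -3*(2 - 1*(-5)) = -3*(2 + 5) = -3*7 = -21)
t(r, E) = -4 + E + 2*r (t(r, E) = ((-4 + E) + r) + r = (-4 + E + r) + r = -4 + E + 2*r)
t(-4, M)*(N(G(3, 4)) + I) = (-4 - 21 + 2*(-4))*(12 - 14/11) = (-4 - 21 - 8)*(118/11) = -33*118/11 = -354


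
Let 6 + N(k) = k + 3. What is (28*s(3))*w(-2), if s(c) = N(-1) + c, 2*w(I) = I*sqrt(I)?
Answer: 28*I*sqrt(2) ≈ 39.598*I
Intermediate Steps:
N(k) = -3 + k (N(k) = -6 + (k + 3) = -6 + (3 + k) = -3 + k)
w(I) = I**(3/2)/2 (w(I) = (I*sqrt(I))/2 = I**(3/2)/2)
s(c) = -4 + c (s(c) = (-3 - 1) + c = -4 + c)
(28*s(3))*w(-2) = (28*(-4 + 3))*((-2)**(3/2)/2) = (28*(-1))*((-2*I*sqrt(2))/2) = -(-28)*I*sqrt(2) = 28*I*sqrt(2)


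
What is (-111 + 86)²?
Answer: 625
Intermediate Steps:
(-111 + 86)² = (-25)² = 625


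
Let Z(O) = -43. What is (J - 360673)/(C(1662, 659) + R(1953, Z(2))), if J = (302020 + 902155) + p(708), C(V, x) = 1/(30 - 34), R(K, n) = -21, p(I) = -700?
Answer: -3371208/85 ≈ -39661.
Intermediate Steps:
C(V, x) = -¼ (C(V, x) = 1/(-4) = -¼)
J = 1203475 (J = (302020 + 902155) - 700 = 1204175 - 700 = 1203475)
(J - 360673)/(C(1662, 659) + R(1953, Z(2))) = (1203475 - 360673)/(-¼ - 21) = 842802/(-85/4) = 842802*(-4/85) = -3371208/85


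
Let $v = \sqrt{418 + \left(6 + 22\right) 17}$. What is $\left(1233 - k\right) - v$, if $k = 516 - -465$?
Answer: $252 - \sqrt{894} \approx 222.1$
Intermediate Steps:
$k = 981$ ($k = 516 + 465 = 981$)
$v = \sqrt{894}$ ($v = \sqrt{418 + 28 \cdot 17} = \sqrt{418 + 476} = \sqrt{894} \approx 29.9$)
$\left(1233 - k\right) - v = \left(1233 - 981\right) - \sqrt{894} = 252 - \sqrt{894}$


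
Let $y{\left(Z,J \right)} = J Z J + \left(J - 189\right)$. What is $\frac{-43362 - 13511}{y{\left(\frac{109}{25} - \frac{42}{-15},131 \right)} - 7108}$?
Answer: $- \frac{1421825}{2892669} \approx -0.49153$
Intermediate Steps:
$y{\left(Z,J \right)} = -189 + J + Z J^{2}$ ($y{\left(Z,J \right)} = Z J^{2} + \left(-189 + J\right) = -189 + J + Z J^{2}$)
$\frac{-43362 - 13511}{y{\left(\frac{109}{25} - \frac{42}{-15},131 \right)} - 7108} = \frac{-43362 - 13511}{\left(-189 + 131 + \left(\frac{109}{25} - \frac{42}{-15}\right) 131^{2}\right) - 7108} = - \frac{56873}{\left(-189 + 131 + \left(109 \cdot \frac{1}{25} - - \frac{14}{5}\right) 17161\right) - 7108} = - \frac{56873}{\left(-189 + 131 + \left(\frac{109}{25} + \frac{14}{5}\right) 17161\right) - 7108} = - \frac{56873}{\left(-189 + 131 + \frac{179}{25} \cdot 17161\right) - 7108} = - \frac{56873}{\left(-189 + 131 + \frac{3071819}{25}\right) - 7108} = - \frac{56873}{\frac{3070369}{25} - 7108} = - \frac{56873}{\frac{2892669}{25}} = \left(-56873\right) \frac{25}{2892669} = - \frac{1421825}{2892669}$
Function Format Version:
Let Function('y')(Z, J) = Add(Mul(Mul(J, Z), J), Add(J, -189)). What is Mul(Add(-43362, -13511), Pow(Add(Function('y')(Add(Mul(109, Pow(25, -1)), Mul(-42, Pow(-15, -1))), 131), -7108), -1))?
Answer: Rational(-1421825, 2892669) ≈ -0.49153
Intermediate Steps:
Function('y')(Z, J) = Add(-189, J, Mul(Z, Pow(J, 2))) (Function('y')(Z, J) = Add(Mul(Z, Pow(J, 2)), Add(-189, J)) = Add(-189, J, Mul(Z, Pow(J, 2))))
Mul(Add(-43362, -13511), Pow(Add(Function('y')(Add(Mul(109, Pow(25, -1)), Mul(-42, Pow(-15, -1))), 131), -7108), -1)) = Mul(Add(-43362, -13511), Pow(Add(Add(-189, 131, Mul(Add(Mul(109, Pow(25, -1)), Mul(-42, Pow(-15, -1))), Pow(131, 2))), -7108), -1)) = Mul(-56873, Pow(Add(Add(-189, 131, Mul(Add(Mul(109, Rational(1, 25)), Mul(-42, Rational(-1, 15))), 17161)), -7108), -1)) = Mul(-56873, Pow(Add(Add(-189, 131, Mul(Add(Rational(109, 25), Rational(14, 5)), 17161)), -7108), -1)) = Mul(-56873, Pow(Add(Add(-189, 131, Mul(Rational(179, 25), 17161)), -7108), -1)) = Mul(-56873, Pow(Add(Add(-189, 131, Rational(3071819, 25)), -7108), -1)) = Mul(-56873, Pow(Add(Rational(3070369, 25), -7108), -1)) = Mul(-56873, Pow(Rational(2892669, 25), -1)) = Mul(-56873, Rational(25, 2892669)) = Rational(-1421825, 2892669)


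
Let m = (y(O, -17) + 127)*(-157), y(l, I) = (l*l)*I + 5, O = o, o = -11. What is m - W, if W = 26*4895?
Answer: 174955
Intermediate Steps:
O = -11
y(l, I) = 5 + I*l² (y(l, I) = l²*I + 5 = I*l² + 5 = 5 + I*l²)
m = 302225 (m = ((5 - 17*(-11)²) + 127)*(-157) = ((5 - 17*121) + 127)*(-157) = ((5 - 2057) + 127)*(-157) = (-2052 + 127)*(-157) = -1925*(-157) = 302225)
W = 127270
m - W = 302225 - 1*127270 = 302225 - 127270 = 174955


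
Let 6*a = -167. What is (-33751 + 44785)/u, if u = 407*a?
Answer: -66204/67969 ≈ -0.97403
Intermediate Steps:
a = -167/6 (a = (⅙)*(-167) = -167/6 ≈ -27.833)
u = -67969/6 (u = 407*(-167/6) = -67969/6 ≈ -11328.)
(-33751 + 44785)/u = (-33751 + 44785)/(-67969/6) = 11034*(-6/67969) = -66204/67969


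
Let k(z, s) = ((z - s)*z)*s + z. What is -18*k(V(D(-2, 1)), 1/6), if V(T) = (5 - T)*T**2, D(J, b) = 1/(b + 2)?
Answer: -2401/243 ≈ -9.8807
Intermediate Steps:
D(J, b) = 1/(2 + b)
V(T) = T**2*(5 - T)
k(z, s) = z + s*z*(z - s) (k(z, s) = (z*(z - s))*s + z = s*z*(z - s) + z = z + s*z*(z - s))
-18*k(V(D(-2, 1)), 1/6) = -18*(1/(2 + 1))**2*(5 - 1/(2 + 1))*(1 - (1/6)**2 + ((1/(2 + 1))**2*(5 - 1/(2 + 1)))/6) = -18*(1/3)**2*(5 - 1/3)*(1 - (1/6)**2 + ((1/3)**2*(5 - 1/3))/6) = -18*(1/3)**2*(5 - 1*1/3)*(1 - 1*1/36 + ((1/3)**2*(5 - 1*1/3))/6) = -18*(5 - 1/3)/9*(1 - 1/36 + ((5 - 1/3)/9)/6) = -18*(1/9)*(14/3)*(1 - 1/36 + ((1/9)*(14/3))/6) = -28*(1 - 1/36 + (1/6)*(14/27))/3 = -28*(1 - 1/36 + 7/81)/3 = -28*343/(3*324) = -18*2401/4374 = -2401/243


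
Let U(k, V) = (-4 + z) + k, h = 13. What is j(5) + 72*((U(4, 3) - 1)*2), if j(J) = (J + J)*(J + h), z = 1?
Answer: 180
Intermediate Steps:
j(J) = 2*J*(13 + J) (j(J) = (J + J)*(J + 13) = (2*J)*(13 + J) = 2*J*(13 + J))
U(k, V) = -3 + k (U(k, V) = (-4 + 1) + k = -3 + k)
j(5) + 72*((U(4, 3) - 1)*2) = 2*5*(13 + 5) + 72*(((-3 + 4) - 1)*2) = 2*5*18 + 72*((1 - 1)*2) = 180 + 72*(0*2) = 180 + 72*0 = 180 + 0 = 180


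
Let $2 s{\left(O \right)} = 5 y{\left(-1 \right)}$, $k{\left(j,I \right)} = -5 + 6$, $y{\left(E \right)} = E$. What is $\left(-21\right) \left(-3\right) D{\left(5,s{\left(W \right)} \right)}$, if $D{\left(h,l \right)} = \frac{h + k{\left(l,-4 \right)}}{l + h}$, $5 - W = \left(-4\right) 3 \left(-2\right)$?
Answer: $\frac{756}{5} \approx 151.2$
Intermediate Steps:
$k{\left(j,I \right)} = 1$
$W = -19$ ($W = 5 - \left(-4\right) 3 \left(-2\right) = 5 - \left(-12\right) \left(-2\right) = 5 - 24 = -19$)
$s{\left(O \right)} = - \frac{5}{2}$ ($s{\left(O \right)} = \frac{5 \left(-1\right)}{2} = \frac{1}{2} \left(-5\right) = - \frac{5}{2}$)
$D{\left(h,l \right)} = \frac{1 + h}{h + l}$ ($D{\left(h,l \right)} = \frac{h + 1}{l + h} = \frac{1 + h}{h + l}$)
$\left(-21\right) \left(-3\right) D{\left(5,s{\left(W \right)} \right)} = \left(-21\right) \left(-3\right) \frac{1 + 5}{5 - \frac{5}{2}} = 63 \frac{1}{\frac{5}{2}} \cdot 6 = 63 \cdot \frac{2}{5} \cdot 6 = 63 \cdot \frac{12}{5} = \frac{756}{5}$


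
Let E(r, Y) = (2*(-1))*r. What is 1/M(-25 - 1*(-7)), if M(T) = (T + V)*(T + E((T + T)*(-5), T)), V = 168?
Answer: -1/56700 ≈ -1.7637e-5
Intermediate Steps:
E(r, Y) = -2*r
M(T) = 21*T*(168 + T) (M(T) = (T + 168)*(T - 2*(T + T)*(-5)) = (168 + T)*(T - 2*2*T*(-5)) = (168 + T)*(T - (-20)*T) = (168 + T)*(T + 20*T) = (168 + T)*(21*T) = 21*T*(168 + T))
1/M(-25 - 1*(-7)) = 1/(21*(-25 - 1*(-7))*(168 + (-25 - 1*(-7)))) = 1/(21*(-25 + 7)*(168 + (-25 + 7))) = 1/(21*(-18)*(168 - 18)) = 1/(21*(-18)*150) = 1/(-56700) = -1/56700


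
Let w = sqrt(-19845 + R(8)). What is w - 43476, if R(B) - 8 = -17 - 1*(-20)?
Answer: -43476 + I*sqrt(19834) ≈ -43476.0 + 140.83*I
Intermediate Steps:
R(B) = 11 (R(B) = 8 + (-17 - 1*(-20)) = 8 + (-17 + 20) = 8 + 3 = 11)
w = I*sqrt(19834) (w = sqrt(-19845 + 11) = sqrt(-19834) = I*sqrt(19834) ≈ 140.83*I)
w - 43476 = I*sqrt(19834) - 43476 = -43476 + I*sqrt(19834)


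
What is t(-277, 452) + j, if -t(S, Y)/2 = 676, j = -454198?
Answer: -455550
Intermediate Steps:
t(S, Y) = -1352 (t(S, Y) = -2*676 = -1352)
t(-277, 452) + j = -1352 - 454198 = -455550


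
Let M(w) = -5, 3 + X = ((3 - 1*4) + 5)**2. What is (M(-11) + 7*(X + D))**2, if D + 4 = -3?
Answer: 1369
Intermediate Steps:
D = -7 (D = -4 - 3 = -7)
X = 13 (X = -3 + ((3 - 1*4) + 5)**2 = -3 + ((3 - 4) + 5)**2 = -3 + (-1 + 5)**2 = -3 + 4**2 = -3 + 16 = 13)
(M(-11) + 7*(X + D))**2 = (-5 + 7*(13 - 7))**2 = (-5 + 7*6)**2 = (-5 + 42)**2 = 37**2 = 1369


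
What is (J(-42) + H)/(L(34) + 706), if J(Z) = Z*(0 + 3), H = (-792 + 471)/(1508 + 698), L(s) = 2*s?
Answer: -92759/569148 ≈ -0.16298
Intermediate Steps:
H = -321/2206 ≈ -0.14551
J(Z) = 3*Z (J(Z) = Z*3 = 3*Z)
(J(-42) + H)/(L(34) + 706) = (3*(-42) - 321/2206)/(2*34 + 706) = (-126 - 321/2206)/(68 + 706) = -278277/2206/774 = -278277/2206*1/774 = -92759/569148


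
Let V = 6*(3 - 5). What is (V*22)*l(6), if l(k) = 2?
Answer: -528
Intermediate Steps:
V = -12 (V = 6*(-2) = -12)
(V*22)*l(6) = -12*22*2 = -264*2 = -528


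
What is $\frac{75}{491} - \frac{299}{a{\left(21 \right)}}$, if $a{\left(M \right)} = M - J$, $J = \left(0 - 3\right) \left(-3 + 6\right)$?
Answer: $- \frac{144559}{14730} \approx -9.8139$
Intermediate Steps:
$J = -9$ ($J = \left(-3\right) 3 = -9$)
$a{\left(M \right)} = 9 + M$ ($a{\left(M \right)} = M - -9 = M + 9 = 9 + M$)
$\frac{75}{491} - \frac{299}{a{\left(21 \right)}} = \frac{75}{491} - \frac{299}{9 + 21} = 75 \cdot \frac{1}{491} - \frac{299}{30} = \frac{75}{491} - \frac{299}{30} = - \frac{144559}{14730}$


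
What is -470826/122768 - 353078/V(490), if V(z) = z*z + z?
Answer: -39155676811/7384188280 ≈ -5.3026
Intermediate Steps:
V(z) = z + z² (V(z) = z² + z = z + z²)
-470826/122768 - 353078/V(490) = -470826/122768 - 353078*1/(490*(1 + 490)) = -470826*1/122768 - 353078/(490*491) = -235413/61384 - 353078/240590 = -235413/61384 - 353078*1/240590 = -235413/61384 - 176539/120295 = -39155676811/7384188280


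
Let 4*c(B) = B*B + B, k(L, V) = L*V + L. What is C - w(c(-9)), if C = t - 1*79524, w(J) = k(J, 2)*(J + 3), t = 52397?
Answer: -28261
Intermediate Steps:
k(L, V) = L + L*V
c(B) = B/4 + B**2/4 (c(B) = (B*B + B)/4 = (B**2 + B)/4 = (B + B**2)/4 = B/4 + B**2/4)
w(J) = 3*J*(3 + J) (w(J) = (J*(1 + 2))*(J + 3) = (J*3)*(3 + J) = (3*J)*(3 + J) = 3*J*(3 + J))
C = -27127 (C = 52397 - 1*79524 = 52397 - 79524 = -27127)
C - w(c(-9)) = -27127 - 3*(1/4)*(-9)*(1 - 9)*(3 + (1/4)*(-9)*(1 - 9)) = -27127 - 3*(1/4)*(-9)*(-8)*(3 + (1/4)*(-9)*(-8)) = -27127 - 3*18*(3 + 18) = -27127 - 3*18*21 = -27127 - 1*1134 = -27127 - 1134 = -28261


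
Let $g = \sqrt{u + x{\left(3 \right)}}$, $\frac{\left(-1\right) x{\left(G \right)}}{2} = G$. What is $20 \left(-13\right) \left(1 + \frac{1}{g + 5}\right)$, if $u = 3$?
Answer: $\frac{260 \left(- \sqrt{3} + 6 i\right)}{\sqrt{3} - 5 i} \approx -306.43 + 16.083 i$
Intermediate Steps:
$x{\left(G \right)} = - 2 G$
$g = i \sqrt{3}$ ($g = \sqrt{3 - 6} = \sqrt{-3} = i \sqrt{3} \approx 1.732 i$)
$20 \left(-13\right) \left(1 + \frac{1}{g + 5}\right) = 20 \left(-13\right) \left(1 + \frac{1}{i \sqrt{3} + 5}\right) = - 260 \left(1 + \frac{1}{5 + i \sqrt{3}}\right) = -260 - \frac{260}{5 + i \sqrt{3}}$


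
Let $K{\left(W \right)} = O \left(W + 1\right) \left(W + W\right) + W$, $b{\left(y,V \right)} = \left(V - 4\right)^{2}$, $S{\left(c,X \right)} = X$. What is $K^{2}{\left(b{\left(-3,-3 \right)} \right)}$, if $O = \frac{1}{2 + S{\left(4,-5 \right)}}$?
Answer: $\frac{22591009}{9} \approx 2.5101 \cdot 10^{6}$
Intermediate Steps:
$O = - \frac{1}{3}$ ($O = \frac{1}{2 - 5} = \frac{1}{-3} = - \frac{1}{3} \approx -0.33333$)
$b{\left(y,V \right)} = \left(-4 + V\right)^{2}$
$K{\left(W \right)} = W - \frac{2 W \left(1 + W\right)}{3}$ ($K{\left(W \right)} = - \frac{\left(W + 1\right) \left(W + W\right)}{3} + W = - \frac{\left(1 + W\right) 2 W}{3} + W = - \frac{2 W \left(1 + W\right)}{3} + W = W - \frac{2 W \left(1 + W\right)}{3}$)
$K^{2}{\left(b{\left(-3,-3 \right)} \right)} = \left(\frac{\left(-4 - 3\right)^{2} \left(1 - 2 \left(-4 - 3\right)^{2}\right)}{3}\right)^{2} = \left(\frac{\left(-7\right)^{2} \left(1 - 2 \left(-7\right)^{2}\right)}{3}\right)^{2} = \left(\frac{1}{3} \cdot 49 \left(1 - 98\right)\right)^{2} = \left(\frac{1}{3} \cdot 49 \left(-97\right)\right)^{2} = \left(- \frac{4753}{3}\right)^{2} = \frac{22591009}{9}$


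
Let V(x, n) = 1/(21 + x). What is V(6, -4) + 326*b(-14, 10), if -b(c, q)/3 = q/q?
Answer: -26405/27 ≈ -977.96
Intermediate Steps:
b(c, q) = -3 (b(c, q) = -3*q/q = -3*1 = -3)
V(6, -4) + 326*b(-14, 10) = 1/(21 + 6) + 326*(-3) = 1/27 - 978 = -26405/27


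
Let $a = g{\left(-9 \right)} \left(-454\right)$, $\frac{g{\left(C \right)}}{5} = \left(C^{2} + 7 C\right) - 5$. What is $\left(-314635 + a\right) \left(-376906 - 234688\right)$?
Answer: $210477017130$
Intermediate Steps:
$g{\left(C \right)} = -25 + 5 C^{2} + 35 C$ ($g{\left(C \right)} = 5 \left(\left(C^{2} + 7 C\right) - 5\right) = 5 \left(-5 + C^{2} + 7 C\right) = -25 + 5 C^{2} + 35 C$)
$a = -29510$ ($a = \left(-25 + 5 \left(-9\right)^{2} + 35 \left(-9\right)\right) \left(-454\right) = \left(-25 + 5 \cdot 81 - 315\right) \left(-454\right) = \left(-25 + 405 - 315\right) \left(-454\right) = 65 \left(-454\right) = -29510$)
$\left(-314635 + a\right) \left(-376906 - 234688\right) = \left(-314635 - 29510\right) \left(-376906 - 234688\right) = \left(-344145\right) \left(-611594\right) = 210477017130$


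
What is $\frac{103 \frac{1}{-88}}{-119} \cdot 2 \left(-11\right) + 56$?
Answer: $\frac{26553}{476} \approx 55.784$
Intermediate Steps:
$\frac{103 \frac{1}{-88}}{-119} \cdot 2 \left(-11\right) + 56 = 103 \left(- \frac{1}{88}\right) \left(- \frac{1}{119}\right) \left(-22\right) + 56 = \left(- \frac{103}{88}\right) \left(- \frac{1}{119}\right) \left(-22\right) + 56 = \frac{103}{10472} \left(-22\right) + 56 = - \frac{103}{476} + 56 = \frac{26553}{476}$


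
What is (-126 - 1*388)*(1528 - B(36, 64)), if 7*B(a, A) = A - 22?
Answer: -782308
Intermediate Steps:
B(a, A) = -22/7 + A/7 (B(a, A) = (A - 22)/7 = (-22 + A)/7 = -22/7 + A/7)
(-126 - 1*388)*(1528 - B(36, 64)) = (-126 - 1*388)*(1528 - (-22/7 + (⅐)*64)) = (-126 - 388)*(1528 - (-22/7 + 64/7)) = -514*(1528 - 1*6) = -514*(1528 - 6) = -514*1522 = -782308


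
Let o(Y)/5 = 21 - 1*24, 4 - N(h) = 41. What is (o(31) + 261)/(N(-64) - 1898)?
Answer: -82/645 ≈ -0.12713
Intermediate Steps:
N(h) = -37 (N(h) = 4 - 1*41 = 4 - 41 = -37)
o(Y) = -15 (o(Y) = 5*(21 - 1*24) = 5*(21 - 24) = 5*(-3) = -15)
(o(31) + 261)/(N(-64) - 1898) = (-15 + 261)/(-37 - 1898) = 246/(-1935) = 246*(-1/1935) = -82/645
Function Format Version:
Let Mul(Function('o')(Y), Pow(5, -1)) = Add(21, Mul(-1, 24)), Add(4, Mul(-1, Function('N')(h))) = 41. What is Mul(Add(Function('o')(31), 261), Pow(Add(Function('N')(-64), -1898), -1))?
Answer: Rational(-82, 645) ≈ -0.12713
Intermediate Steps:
Function('N')(h) = -37 (Function('N')(h) = Add(4, Mul(-1, 41)) = Add(4, -41) = -37)
Function('o')(Y) = -15 (Function('o')(Y) = Mul(5, Add(21, Mul(-1, 24))) = Mul(5, Add(21, -24)) = Mul(5, -3) = -15)
Mul(Add(Function('o')(31), 261), Pow(Add(Function('N')(-64), -1898), -1)) = Mul(Add(-15, 261), Pow(Add(-37, -1898), -1)) = Mul(246, Pow(-1935, -1)) = Mul(246, Rational(-1, 1935)) = Rational(-82, 645)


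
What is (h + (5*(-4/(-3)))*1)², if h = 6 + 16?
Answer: 7396/9 ≈ 821.78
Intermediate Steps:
h = 22
(h + (5*(-4/(-3)))*1)² = (22 + (5*(-4/(-3)))*1)² = (22 + (5*(-4*(-⅓)))*1)² = (22 + (5*(4/3))*1)² = (22 + (20/3)*1)² = (22 + 20/3)² = (86/3)² = 7396/9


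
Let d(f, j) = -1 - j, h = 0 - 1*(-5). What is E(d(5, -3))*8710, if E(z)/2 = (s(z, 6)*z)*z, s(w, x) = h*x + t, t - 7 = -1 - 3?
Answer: 2299440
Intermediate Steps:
h = 5 (h = 0 + 5 = 5)
t = 3 (t = 7 + (-1 - 3) = 7 - 4 = 3)
s(w, x) = 3 + 5*x (s(w, x) = 5*x + 3 = 3 + 5*x)
E(z) = 66*z**2 (E(z) = 2*(((3 + 5*6)*z)*z) = 2*(((3 + 30)*z)*z) = 2*((33*z)*z) = 2*(33*z**2) = 66*z**2)
E(d(5, -3))*8710 = (66*(-1 - 1*(-3))**2)*8710 = (66*(-1 + 3)**2)*8710 = (66*2**2)*8710 = (66*4)*8710 = 264*8710 = 2299440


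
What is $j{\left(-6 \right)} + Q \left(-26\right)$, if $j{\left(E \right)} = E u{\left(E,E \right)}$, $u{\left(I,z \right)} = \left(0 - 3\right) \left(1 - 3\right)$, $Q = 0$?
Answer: $-36$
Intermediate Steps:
$u{\left(I,z \right)} = 6$ ($u{\left(I,z \right)} = \left(-3\right) \left(-2\right) = 6$)
$j{\left(E \right)} = 6 E$ ($j{\left(E \right)} = E 6 = 6 E$)
$j{\left(-6 \right)} + Q \left(-26\right) = 6 \left(-6\right) + 0 \left(-26\right) = -36 + 0 = -36$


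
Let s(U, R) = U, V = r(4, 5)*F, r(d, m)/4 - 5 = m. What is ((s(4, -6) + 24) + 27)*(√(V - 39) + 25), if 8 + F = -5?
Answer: 1375 + 55*I*√559 ≈ 1375.0 + 1300.4*I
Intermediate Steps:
F = -13 (F = -8 - 5 = -13)
r(d, m) = 20 + 4*m
V = -520 (V = (20 + 4*5)*(-13) = (20 + 20)*(-13) = 40*(-13) = -520)
((s(4, -6) + 24) + 27)*(√(V - 39) + 25) = ((4 + 24) + 27)*(√(-520 - 39) + 25) = (28 + 27)*(√(-559) + 25) = 55*(I*√559 + 25) = 55*(25 + I*√559) = 1375 + 55*I*√559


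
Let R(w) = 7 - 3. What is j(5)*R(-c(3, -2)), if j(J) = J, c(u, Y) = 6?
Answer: 20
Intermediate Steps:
R(w) = 4
j(5)*R(-c(3, -2)) = 5*4 = 20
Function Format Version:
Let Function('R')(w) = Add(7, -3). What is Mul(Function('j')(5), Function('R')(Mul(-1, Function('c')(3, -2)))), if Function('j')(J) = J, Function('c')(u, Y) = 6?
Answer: 20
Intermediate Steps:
Function('R')(w) = 4
Mul(Function('j')(5), Function('R')(Mul(-1, Function('c')(3, -2)))) = Mul(5, 4) = 20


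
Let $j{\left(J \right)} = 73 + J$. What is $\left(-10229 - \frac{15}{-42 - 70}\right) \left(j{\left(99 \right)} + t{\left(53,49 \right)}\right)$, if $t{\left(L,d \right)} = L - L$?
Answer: $- \frac{49262219}{28} \approx -1.7594 \cdot 10^{6}$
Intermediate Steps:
$t{\left(L,d \right)} = 0$
$\left(-10229 - \frac{15}{-42 - 70}\right) \left(j{\left(99 \right)} + t{\left(53,49 \right)}\right) = \left(-10229 - \frac{15}{-42 - 70}\right) \left(\left(73 + 99\right) + 0\right) = \left(-10229 - \frac{15}{-112}\right) \left(172 + 0\right) = \left(-10229 - - \frac{15}{112}\right) 172 = \left(-10229 + \frac{15}{112}\right) 172 = \left(- \frac{1145633}{112}\right) 172 = - \frac{49262219}{28}$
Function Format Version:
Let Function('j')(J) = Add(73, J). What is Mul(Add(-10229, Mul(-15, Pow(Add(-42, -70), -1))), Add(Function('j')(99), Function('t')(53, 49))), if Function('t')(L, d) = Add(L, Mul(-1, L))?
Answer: Rational(-49262219, 28) ≈ -1.7594e+6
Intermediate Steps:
Function('t')(L, d) = 0
Mul(Add(-10229, Mul(-15, Pow(Add(-42, -70), -1))), Add(Function('j')(99), Function('t')(53, 49))) = Mul(Add(-10229, Mul(-15, Pow(Add(-42, -70), -1))), Add(Add(73, 99), 0)) = Mul(Add(-10229, Mul(-15, Pow(-112, -1))), Add(172, 0)) = Mul(Add(-10229, Mul(-15, Rational(-1, 112))), 172) = Mul(Add(-10229, Rational(15, 112)), 172) = Mul(Rational(-1145633, 112), 172) = Rational(-49262219, 28)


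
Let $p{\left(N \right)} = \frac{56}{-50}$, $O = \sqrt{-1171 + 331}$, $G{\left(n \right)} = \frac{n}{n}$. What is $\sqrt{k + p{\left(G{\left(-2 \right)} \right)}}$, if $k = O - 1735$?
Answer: $\frac{\sqrt{-43403 + 50 i \sqrt{210}}}{5} \approx 0.34778 + 41.668 i$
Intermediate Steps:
$G{\left(n \right)} = 1$
$O = 2 i \sqrt{210}$ ($O = \sqrt{-840} = 2 i \sqrt{210} \approx 28.983 i$)
$p{\left(N \right)} = - \frac{28}{25}$ ($p{\left(N \right)} = 56 \left(- \frac{1}{50}\right) = - \frac{28}{25}$)
$k = -1735 + 2 i \sqrt{210}$ ($k = 2 i \sqrt{210} - 1735 = -1735 + 2 i \sqrt{210} \approx -1735.0 + 28.983 i$)
$\sqrt{k + p{\left(G{\left(-2 \right)} \right)}} = \sqrt{\left(-1735 + 2 i \sqrt{210}\right) - \frac{28}{25}} = \sqrt{- \frac{43403}{25} + 2 i \sqrt{210}}$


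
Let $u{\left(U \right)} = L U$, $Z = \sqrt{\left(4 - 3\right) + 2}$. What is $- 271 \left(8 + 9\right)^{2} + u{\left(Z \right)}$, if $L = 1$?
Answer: $-78319 + \sqrt{3} \approx -78317.0$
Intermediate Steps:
$Z = \sqrt{3}$ ($Z = \sqrt{\left(4 - 3\right) + 2} = \sqrt{1 + 2} = \sqrt{3} \approx 1.732$)
$u{\left(U \right)} = U$ ($u{\left(U \right)} = 1 U = U$)
$- 271 \left(8 + 9\right)^{2} + u{\left(Z \right)} = - 271 \left(8 + 9\right)^{2} + \sqrt{3} = - 271 \cdot 17^{2} + \sqrt{3} = \left(-271\right) 289 + \sqrt{3} = -78319 + \sqrt{3}$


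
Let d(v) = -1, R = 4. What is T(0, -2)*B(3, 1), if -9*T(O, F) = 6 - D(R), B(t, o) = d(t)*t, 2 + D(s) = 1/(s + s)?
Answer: 21/8 ≈ 2.6250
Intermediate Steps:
D(s) = -2 + 1/(2*s) (D(s) = -2 + 1/(s + s) = -2 + 1/(2*s))
B(t, o) = -t
T(O, F) = -7/8 (T(O, F) = -(6 - (-2 + (½)/4))/9 = -(6 - (-2 + (½)*(¼)))/9 = -(6 - (-2 + ⅛))/9 = -(6 - 1*(-15/8))/9 = -(6 + 15/8)/9 = -⅑*63/8 = -7/8)
T(0, -2)*B(3, 1) = -(-7)*3/8 = -7/8*(-3) = 21/8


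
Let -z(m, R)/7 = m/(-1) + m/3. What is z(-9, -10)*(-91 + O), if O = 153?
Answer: -2604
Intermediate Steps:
z(m, R) = 14*m/3 (z(m, R) = -7*(m/(-1) + m/3) = -7*(m*(-1) + m*(⅓)) = -7*(-m + m/3) = -(-14)*m/3 = 14*m/3)
z(-9, -10)*(-91 + O) = ((14/3)*(-9))*(-91 + 153) = -42*62 = -2604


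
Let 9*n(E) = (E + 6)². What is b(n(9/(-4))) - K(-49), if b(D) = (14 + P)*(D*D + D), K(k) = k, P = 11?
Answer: 38169/256 ≈ 149.10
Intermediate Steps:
n(E) = (6 + E)²/9 (n(E) = (E + 6)²/9 = (6 + E)²/9)
b(D) = 25*D + 25*D² (b(D) = (14 + 11)*(D*D + D) = 25*(D² + D) = 25*(D + D²) = 25*D + 25*D²)
b(n(9/(-4))) - K(-49) = 25*((6 + 9/(-4))²/9)*(1 + (6 + 9/(-4))²/9) - 1*(-49) = 25*((6 + 9*(-¼))²/9)*(1 + (6 + 9*(-¼))²/9) + 49 = 25*((6 - 9/4)²/9)*(1 + (6 - 9/4)²/9) + 49 = 25*((15/4)²/9)*(1 + (15/4)²/9) + 49 = 25*((⅑)*(225/16))*(1 + (⅑)*(225/16)) + 49 = 25*(25/16)*(1 + 25/16) + 49 = 25*(25/16)*(41/16) + 49 = 25625/256 + 49 = 38169/256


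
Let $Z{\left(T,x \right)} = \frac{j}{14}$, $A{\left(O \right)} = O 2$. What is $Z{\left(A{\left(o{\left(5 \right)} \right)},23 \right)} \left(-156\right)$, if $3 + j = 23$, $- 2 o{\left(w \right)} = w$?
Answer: $- \frac{1560}{7} \approx -222.86$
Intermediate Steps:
$o{\left(w \right)} = - \frac{w}{2}$
$j = 20$ ($j = -3 + 23 = 20$)
$A{\left(O \right)} = 2 O$
$Z{\left(T,x \right)} = \frac{10}{7}$ ($Z{\left(T,x \right)} = \frac{20}{14} = 20 \cdot \frac{1}{14} = \frac{10}{7}$)
$Z{\left(A{\left(o{\left(5 \right)} \right)},23 \right)} \left(-156\right) = \frac{10}{7} \left(-156\right) = - \frac{1560}{7}$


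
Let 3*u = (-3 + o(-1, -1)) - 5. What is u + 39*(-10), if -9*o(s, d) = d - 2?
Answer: -3533/9 ≈ -392.56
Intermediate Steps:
o(s, d) = 2/9 - d/9 (o(s, d) = -(d - 2)/9 = -(-2 + d)/9 = 2/9 - d/9)
u = -23/9 (u = ((-3 + (2/9 - ⅑*(-1))) - 5)/3 = ((-3 + (2/9 + ⅑)) - 5)/3 = ((-3 + ⅓) - 5)/3 = (-8/3 - 5)/3 = (⅓)*(-23/3) = -23/9 ≈ -2.5556)
u + 39*(-10) = -23/9 + 39*(-10) = -23/9 - 390 = -3533/9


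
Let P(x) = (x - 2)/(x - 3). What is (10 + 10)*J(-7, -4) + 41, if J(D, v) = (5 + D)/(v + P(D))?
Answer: 1671/31 ≈ 53.903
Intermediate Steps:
P(x) = (-2 + x)/(-3 + x)
J(D, v) = (5 + D)/(v + (-2 + D)/(-3 + D))
(10 + 10)*J(-7, -4) + 41 = (10 + 10)*((-3 - 7)*(5 - 7)/(-2 - 7 - 4*(-3 - 7))) + 41 = 20*(-10*(-2)/(-2 - 7 - 4*(-10))) + 41 = 20*(-10*(-2)/(-2 - 7 + 40)) + 41 = 20*(-10*(-2)/31) + 41 = 20*((1/31)*(-10)*(-2)) + 41 = 20*(20/31) + 41 = 400/31 + 41 = 1671/31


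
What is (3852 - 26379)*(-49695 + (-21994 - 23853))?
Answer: 2152274634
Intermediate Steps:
(3852 - 26379)*(-49695 + (-21994 - 23853)) = -22527*(-49695 - 45847) = -22527*(-95542) = 2152274634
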